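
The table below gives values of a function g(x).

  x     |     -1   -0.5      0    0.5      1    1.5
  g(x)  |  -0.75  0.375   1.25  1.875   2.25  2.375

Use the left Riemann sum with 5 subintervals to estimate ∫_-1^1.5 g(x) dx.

2.5

Δx = 0.5.
Sum = 0.5·[(-0.75) + 0.375 + 1.25 + 1.875 + 2.25] = 2.5.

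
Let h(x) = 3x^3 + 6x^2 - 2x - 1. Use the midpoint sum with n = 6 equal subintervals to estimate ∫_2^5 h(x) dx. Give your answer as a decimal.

664.40625

Δx = (5 − 2)/6 = 0.5.
Midpoints: 2.25, 2.75, 3.25, 3.75, 4.25, 4.75.
h(2.25) = 59.046875, h(2.75) = 101.265625, h(3.25) = 158.859375, h(3.75) = 234.078125, h(4.25) = 329.171875, h(4.75) = 446.390625.
Sum = Δx · [h(2.25) + h(2.75) + h(3.25) + ...].
Sum = 664.40625.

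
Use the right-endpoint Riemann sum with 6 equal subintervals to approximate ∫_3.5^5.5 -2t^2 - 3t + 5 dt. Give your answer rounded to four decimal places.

Δt = (5.5 − 3.5)/6 = 1/3.
Right endpoints: 23/6, 25/6, 4.5, 29/6, 31/6, 5.5.
f(23/6) = -323/9, f(25/6) = -380/9, f(4.5) = -49, f(29/6) = -506/9, f(31/6) = -575/9, f(5.5) = -72.
Sum = Δt · [f(23/6) + f(25/6) + f(4.5) + ...].
Sum ≈ -106.4074.

-106.4074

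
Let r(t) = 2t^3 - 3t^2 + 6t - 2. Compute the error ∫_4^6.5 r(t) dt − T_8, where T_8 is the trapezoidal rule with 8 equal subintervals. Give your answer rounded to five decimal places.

Exact integral: ∫_4^6.5 r(t) dt = 627.65625.
T_8 ≈ 628.8159180.
Error ≈ 627.65625 − 628.8159180 ≈ -1.15967.

-1.15967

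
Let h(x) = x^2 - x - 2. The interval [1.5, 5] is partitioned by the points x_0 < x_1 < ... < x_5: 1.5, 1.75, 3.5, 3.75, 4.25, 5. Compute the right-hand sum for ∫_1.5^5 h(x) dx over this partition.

33.125

Subinterval widths: 0.25, 1.75, 0.25, 0.5, 0.75.
Right endpoints: 1.75, 3.5, 3.75, 4.25, 5.
h(1.75) = -0.6875, h(3.5) = 6.75, h(3.75) = 8.3125, h(4.25) = 11.8125, h(5) = 18.
Sum = Σ Δx_i · h(x_i).
Sum = 33.125.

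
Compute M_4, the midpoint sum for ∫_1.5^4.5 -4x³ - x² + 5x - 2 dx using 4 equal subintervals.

Δx = (4.5 − 1.5)/4 = 0.75.
Midpoints: 1.875, 2.625, 3.375, 4.125.
f(1.875) = -22.5078125, f(2.625) = -68.1171875, f(3.375) = -150.2890625, f(4.125) = -279.1484375.
Sum = Δx · [f(1.875) + f(2.625) + f(3.375) + f(4.125)].
Sum = -390.046875.

-390.046875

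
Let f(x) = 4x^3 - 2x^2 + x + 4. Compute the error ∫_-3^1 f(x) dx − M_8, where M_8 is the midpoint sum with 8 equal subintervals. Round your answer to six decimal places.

-1.166667

Exact integral: ∫_-3^1 f(x) dx ≈ -86.66666667.
M_8 = -85.5.
Error ≈ -86.66666667 − (-85.5) ≈ -1.166667.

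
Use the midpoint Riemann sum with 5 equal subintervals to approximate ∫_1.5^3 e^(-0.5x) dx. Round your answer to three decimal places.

0.498

Δx = (3 − 1.5)/5 = 0.3.
Midpoints: 1.65, 1.95, 2.25, 2.55, 2.85.
f(1.65) ≈ 0.438, f(1.95) ≈ 0.377, f(2.25) ≈ 0.325, f(2.55) ≈ 0.279, f(2.85) ≈ 0.241.
Sum = Δx · [f(1.65) + f(1.95) + f(2.25) + f(2.55) + f(2.85)].
Sum ≈ 0.498.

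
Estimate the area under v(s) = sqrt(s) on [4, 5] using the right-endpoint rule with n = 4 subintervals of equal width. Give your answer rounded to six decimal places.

2.149598

Δs = (5 − 4)/4 = 0.25.
Right endpoints: 4.25, 4.5, 4.75, 5.
v(4.25) ≈ 2.061553, v(4.5) ≈ 2.121320, v(4.75) ≈ 2.179449, v(5) ≈ 2.236068.
Sum = Δs · [v(4.25) + v(4.5) + v(4.75) + v(5)].
Sum ≈ 2.149598.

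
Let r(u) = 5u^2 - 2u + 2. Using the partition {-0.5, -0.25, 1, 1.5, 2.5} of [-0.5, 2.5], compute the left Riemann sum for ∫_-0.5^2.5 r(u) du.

Subinterval widths: 0.25, 1.25, 0.5, 1.
Left endpoints: -0.5, -0.25, 1, 1.5.
r(-0.5) = 4.25, r(-0.25) = 2.8125, r(1) = 5, r(1.5) = 10.25.
Sum = Σ Δu_i · r(u_i).
Sum = 17.328125.

17.328125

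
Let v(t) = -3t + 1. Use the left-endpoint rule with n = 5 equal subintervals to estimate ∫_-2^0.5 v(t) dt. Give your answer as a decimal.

10

Δt = (0.5 − (-2))/5 = 0.5.
Left endpoints: -2, -1.5, -1, -0.5, 0.
v(-2) = 7, v(-1.5) = 5.5, v(-1) = 4, v(-0.5) = 2.5, v(0) = 1.
Sum = Δt · [v(-2) + v(-1.5) + v(-1) + v(-0.5) + v(0)].
Sum = 10.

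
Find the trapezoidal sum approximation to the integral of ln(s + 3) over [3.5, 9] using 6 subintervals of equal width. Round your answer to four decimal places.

12.1472

Δs = (9 − 3.5)/6 = 11/12.
f(3.5) ≈ 1.8718, f(53/12) ≈ 2.0037, f(16/3) ≈ 2.1203, f(6.25) ≈ 2.2246, f(43/6) ≈ 2.3191, f(97/12) ≈ 2.4054, f(9) ≈ 2.4849.
T_6 = (Δs/2)·[f(s_0) + 2f(s_1) + ... + 2f(s_{5}) + f(s_6)].
Sum ≈ 12.1472.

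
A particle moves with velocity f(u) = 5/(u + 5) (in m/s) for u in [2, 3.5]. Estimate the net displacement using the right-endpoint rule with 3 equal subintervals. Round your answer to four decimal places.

Δu = (3.5 − 2)/3 = 0.5.
Right endpoints: 2.5, 3, 3.5.
f(2.5) = 2/3, f(3) = 0.625, f(3.5) = 10/17.
Sum = Δu · [f(2.5) + f(3) + f(3.5)].
Sum ≈ 0.9400.

0.9400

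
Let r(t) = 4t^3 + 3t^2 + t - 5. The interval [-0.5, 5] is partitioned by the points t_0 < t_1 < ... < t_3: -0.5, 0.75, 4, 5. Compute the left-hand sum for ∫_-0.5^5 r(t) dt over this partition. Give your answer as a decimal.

Subinterval widths: 1.25, 3.25, 1.
Left endpoints: -0.5, 0.75, 4.
r(-0.5) = -5.25, r(0.75) = -0.875, r(4) = 303.
Sum = Σ Δt_i · r(t_i).
Sum = 293.59375.

293.59375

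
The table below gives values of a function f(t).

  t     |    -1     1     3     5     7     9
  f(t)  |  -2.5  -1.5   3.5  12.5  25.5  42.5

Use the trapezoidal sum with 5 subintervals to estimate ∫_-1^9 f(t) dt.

Δt = 2.
T_5 = (2/2)·[(-2.5) + 2·(-1.5) + 2·3.5 + 2·12.5 + 2·25.5 + 42.5] = 120.

120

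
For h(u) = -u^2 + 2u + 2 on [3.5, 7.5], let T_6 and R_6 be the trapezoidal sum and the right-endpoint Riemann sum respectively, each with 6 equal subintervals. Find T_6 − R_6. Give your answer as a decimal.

12

T_6 ≈ -74.6296296.
R_6 ≈ -86.6296296.
T_6 − R_6 = 12.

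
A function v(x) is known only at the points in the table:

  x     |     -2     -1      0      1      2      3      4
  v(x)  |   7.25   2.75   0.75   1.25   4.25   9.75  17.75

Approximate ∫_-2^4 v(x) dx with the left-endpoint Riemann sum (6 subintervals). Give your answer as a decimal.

26

Δx = 1.
Sum = 1·[7.25 + 2.75 + 0.75 + 1.25 + 4.25 + 9.75] = 26.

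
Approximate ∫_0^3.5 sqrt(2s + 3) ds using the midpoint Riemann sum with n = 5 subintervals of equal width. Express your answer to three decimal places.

8.814

Δs = (3.5 − 0)/5 = 0.7.
Midpoints: 0.35, 1.05, 1.75, 2.45, 3.15.
f(0.35) ≈ 1.924, f(1.05) ≈ 2.258, f(1.75) ≈ 2.550, f(2.45) ≈ 2.811, f(3.15) ≈ 3.050.
Sum = Δs · [f(0.35) + f(1.05) + f(1.75) + f(2.45) + f(3.15)].
Sum ≈ 8.814.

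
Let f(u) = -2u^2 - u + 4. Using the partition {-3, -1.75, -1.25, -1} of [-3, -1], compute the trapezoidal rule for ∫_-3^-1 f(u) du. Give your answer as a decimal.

Subinterval widths: 1.25, 0.5, 0.25.
f(-3) = -11, f(-1.75) = -0.375, f(-1.25) = 2.125, f(-1) = 3.
On each subinterval the trapezoid contributes (Δu_i/2)·[f(u_{i-1}) + f(u_i)].
Sum = -6.03125.

-6.03125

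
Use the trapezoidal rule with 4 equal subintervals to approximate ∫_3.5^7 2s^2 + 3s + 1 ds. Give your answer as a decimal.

Δs = (7 − 3.5)/4 = 0.875.
f(3.5) = 36, f(4.375) = 52.40625, f(5.25) = 71.875, f(6.125) = 94.40625, f(7) = 120.
T_4 = (Δs/2)·[f(s_0) + 2f(s_1) + 2f(s_2) + 2f(s_3) + f(s_4)].
Sum = 259.6015625.

259.6015625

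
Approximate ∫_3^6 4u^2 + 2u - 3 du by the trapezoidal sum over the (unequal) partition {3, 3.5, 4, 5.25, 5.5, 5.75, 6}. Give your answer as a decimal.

271.5

Subinterval widths: 0.5, 0.5, 1.25, 0.25, 0.25, 0.25.
f(3) = 39, f(3.5) = 53, f(4) = 69, f(5.25) = 117.75, f(5.5) = 129, f(5.75) = 140.75, f(6) = 153.
On each subinterval the trapezoid contributes (Δu_i/2)·[f(u_{i-1}) + f(u_i)].
Sum = 271.5.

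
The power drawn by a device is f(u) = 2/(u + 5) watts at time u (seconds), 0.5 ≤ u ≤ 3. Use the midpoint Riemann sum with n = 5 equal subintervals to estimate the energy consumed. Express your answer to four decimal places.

0.7490

Δu = (3 − 0.5)/5 = 0.5.
Midpoints: 0.75, 1.25, 1.75, 2.25, 2.75.
f(0.75) = 8/23, f(1.25) = 0.32, f(1.75) = 8/27, f(2.25) = 8/29, f(2.75) = 8/31.
Sum = Δu · [f(0.75) + f(1.25) + f(1.75) + f(2.25) + f(2.75)].
Sum ≈ 0.7490.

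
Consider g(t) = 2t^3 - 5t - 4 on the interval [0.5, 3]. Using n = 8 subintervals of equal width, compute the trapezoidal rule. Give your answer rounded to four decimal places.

Δt = (3 − 0.5)/8 = 0.3125.
g(0.5) = -6.25, g(0.8125) = -14315/2048, g(1.125) = -6.77734375, g(1.4375) = -10745/2048, g(1.75) = -2.03125, g(2.0625) = 6625/2048, g(2.375) = 10.91796875, g(2.6875) = 43795/2048, g(3) = 35.
T_8 = (Δt/2)·[g(t_0) + 2g(t_1) + ... + 2g(t_{7}) + g(t_8)].
Sum ≈ 9.0210.

9.0210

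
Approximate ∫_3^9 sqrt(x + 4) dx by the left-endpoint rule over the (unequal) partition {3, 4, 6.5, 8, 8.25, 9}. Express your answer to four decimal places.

18.0684

Subinterval widths: 1, 2.5, 1.5, 0.25, 0.75.
Left endpoints: 3, 4, 6.5, 8, 8.25.
f(3) ≈ 2.6458, f(4) ≈ 2.8284, f(6.5) ≈ 3.2404, f(8) ≈ 3.4641, f(8.25) ≈ 3.5000.
Sum = Σ Δx_i · f(x_i).
Sum ≈ 18.0684.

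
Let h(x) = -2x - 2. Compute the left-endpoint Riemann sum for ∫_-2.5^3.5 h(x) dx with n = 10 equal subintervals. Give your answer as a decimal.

Δx = (3.5 − (-2.5))/10 = 0.6.
Left endpoints: -2.5, -1.9, -1.3, -0.7, -0.1, 0.5, 1.1, 1.7, 2.3, 2.9.
h(-2.5) = 3, h(-1.9) = 1.8, h(-1.3) = 0.6, h(-0.7) = -0.6, h(-0.1) = -1.8, h(0.5) = -3, h(1.1) = -4.2, h(1.7) = -5.4, h(2.3) = -6.6, h(2.9) = -7.8.
Sum = Δx · [h(-2.5) + h(-1.9) + h(-1.3) + ...].
Sum = -14.4.

-14.4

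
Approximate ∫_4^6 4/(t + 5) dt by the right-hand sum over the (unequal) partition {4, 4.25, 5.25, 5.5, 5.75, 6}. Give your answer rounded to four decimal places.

Subinterval widths: 0.25, 1, 0.25, 0.25, 0.25.
Right endpoints: 4.25, 5.25, 5.5, 5.75, 6.
f(4.25) = 16/37, f(5.25) = 16/41, f(5.5) = 8/21, f(5.75) = 16/43, f(6) = 4/11.
Sum = Σ Δt_i · f(t_i).
Sum ≈ 0.7775.

0.7775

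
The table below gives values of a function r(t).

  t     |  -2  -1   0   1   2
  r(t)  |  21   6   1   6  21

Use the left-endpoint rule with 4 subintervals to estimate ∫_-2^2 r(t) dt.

34

Δt = 1.
Sum = 1·[21 + 6 + 1 + 6] = 34.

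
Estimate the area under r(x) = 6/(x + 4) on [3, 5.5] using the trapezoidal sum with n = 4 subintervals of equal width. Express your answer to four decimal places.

1.8341

Δx = (5.5 − 3)/4 = 0.625.
r(3) = 6/7, r(3.625) = 48/61, r(4.25) = 8/11, r(4.875) = 48/71, r(5.5) = 12/19.
T_4 = (Δx/2)·[r(x_0) + 2r(x_1) + 2r(x_2) + 2r(x_3) + r(x_4)].
Sum ≈ 1.8341.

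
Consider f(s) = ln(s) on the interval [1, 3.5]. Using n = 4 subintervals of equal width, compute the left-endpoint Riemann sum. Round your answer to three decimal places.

1.470

Δs = (3.5 − 1)/4 = 0.625.
Left endpoints: 1, 1.625, 2.25, 2.875.
f(1) ≈ 0.000, f(1.625) ≈ 0.486, f(2.25) ≈ 0.811, f(2.875) ≈ 1.056.
Sum = Δs · [f(1) + f(1.625) + f(2.25) + f(2.875)].
Sum ≈ 1.470.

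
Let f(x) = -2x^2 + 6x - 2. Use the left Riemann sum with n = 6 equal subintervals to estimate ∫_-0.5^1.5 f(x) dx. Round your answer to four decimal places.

Δx = (1.5 − (-0.5))/6 = 1/3.
Left endpoints: -0.5, -1/6, 1/6, 0.5, 5/6, 7/6.
f(-0.5) = -5.5, f(-1/6) = -55/18, f(1/6) = -19/18, f(0.5) = 0.5, f(5/6) = 29/18, f(7/6) = 41/18.
Sum = Δx · [f(-0.5) + f(-1/6) + f(1/6) + ...].
Sum ≈ -1.7407.

-1.7407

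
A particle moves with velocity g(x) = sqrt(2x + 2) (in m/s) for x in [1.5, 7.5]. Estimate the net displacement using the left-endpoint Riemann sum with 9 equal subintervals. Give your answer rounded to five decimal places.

Δx = (7.5 − 1.5)/9 = 2/3.
Left endpoints: 1.5, 13/6, 17/6, 3.5, 25/6, 29/6, 5.5, 37/6, 41/6.
g(1.5) ≈ 2.23607, g(13/6) ≈ 2.51661, g(17/6) ≈ 2.76887, g(3.5) ≈ 3.00000, g(25/6) ≈ 3.21455, g(29/6) ≈ 3.41565, g(5.5) ≈ 3.60555, g(37/6) ≈ 3.78594, g(41/6) ≈ 3.95811.
Sum = Δx · [g(1.5) + g(13/6) + g(17/6) + ...].
Sum ≈ 19.00091.

19.00091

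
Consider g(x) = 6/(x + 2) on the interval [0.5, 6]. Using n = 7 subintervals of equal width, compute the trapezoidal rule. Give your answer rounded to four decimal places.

7.0230

Δx = (6 − 0.5)/7 = 11/14.
g(0.5) = 2.4, g(9/7) = 42/23, g(29/14) = 28/19, g(20/7) = 21/17, g(51/14) = 84/79, g(31/7) = 14/15, g(73/14) = 84/101, g(6) = 0.75.
T_7 = (Δx/2)·[g(x_0) + 2g(x_1) + ... + 2g(x_{6}) + g(x_7)].
Sum ≈ 7.0230.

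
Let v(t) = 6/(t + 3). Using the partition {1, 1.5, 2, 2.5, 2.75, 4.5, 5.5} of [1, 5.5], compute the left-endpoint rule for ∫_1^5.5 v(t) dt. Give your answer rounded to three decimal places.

Subinterval widths: 0.5, 0.5, 0.5, 0.25, 1.75, 1.
Left endpoints: 1, 1.5, 2, 2.5, 2.75, 4.5.
v(1) = 1.5, v(1.5) = 4/3, v(2) = 1.2, v(2.5) = 12/11, v(2.75) = 24/23, v(4.5) = 0.8.
Sum = Σ Δt_i · v(t_i).
Sum ≈ 4.915.

4.915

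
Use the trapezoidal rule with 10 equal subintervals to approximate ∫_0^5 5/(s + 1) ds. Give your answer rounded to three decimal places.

9.058

Δs = (5 − 0)/10 = 0.5.
f(0) = 5, f(0.5) = 10/3, f(1) = 2.5, f(1.5) = 2, f(2) = 5/3, f(2.5) = 10/7, f(3) = 1.25, f(3.5) = 10/9, f(4) = 1, f(4.5) = 10/11, f(5) = 5/6.
T_10 = (Δs/2)·[f(s_0) + 2f(s_1) + ... + 2f(s_{9}) + f(s_10)].
Sum ≈ 9.058.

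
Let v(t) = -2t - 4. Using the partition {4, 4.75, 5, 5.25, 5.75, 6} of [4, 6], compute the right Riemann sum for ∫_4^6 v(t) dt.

Subinterval widths: 0.75, 0.25, 0.25, 0.5, 0.25.
Right endpoints: 4.75, 5, 5.25, 5.75, 6.
v(4.75) = -13.5, v(5) = -14, v(5.25) = -14.5, v(5.75) = -15.5, v(6) = -16.
Sum = Σ Δt_i · v(t_i).
Sum = -29.

-29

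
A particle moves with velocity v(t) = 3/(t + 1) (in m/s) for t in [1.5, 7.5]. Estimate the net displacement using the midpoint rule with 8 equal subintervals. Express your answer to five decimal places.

3.66122

Δt = (7.5 − 1.5)/8 = 0.75.
Midpoints: 1.875, 2.625, 3.375, 4.125, 4.875, 5.625, 6.375, 7.125.
v(1.875) = 24/23, v(2.625) = 24/29, v(3.375) = 24/35, v(4.125) = 24/41, v(4.875) = 24/47, v(5.625) = 24/53, v(6.375) = 24/59, v(7.125) = 24/65.
Sum = Δt · [v(1.875) + v(2.625) + v(3.375) + ...].
Sum ≈ 3.66122.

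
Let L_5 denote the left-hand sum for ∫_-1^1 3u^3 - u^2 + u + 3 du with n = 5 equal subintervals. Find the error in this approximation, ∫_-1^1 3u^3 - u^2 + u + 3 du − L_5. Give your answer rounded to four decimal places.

1.6533

Exact integral: ∫_-1^1 f(u) du ≈ 5.333333.
L_5 = 3.68.
Error ≈ 5.333333 − 3.68 ≈ 1.6533.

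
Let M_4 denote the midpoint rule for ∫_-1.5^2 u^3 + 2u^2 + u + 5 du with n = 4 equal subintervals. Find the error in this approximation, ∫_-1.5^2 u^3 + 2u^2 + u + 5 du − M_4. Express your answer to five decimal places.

0.61410

Exact integral: ∫_-1.5^2 f(u) du ≈ 28.6927083.
M_4 ≈ 28.0786133.
Error ≈ 28.6927083 − 28.0786133 ≈ 0.61410.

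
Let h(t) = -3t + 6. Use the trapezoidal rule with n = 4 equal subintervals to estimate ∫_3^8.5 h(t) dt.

-61.875

Δt = (8.5 − 3)/4 = 1.375.
h(3) = -3, h(4.375) = -7.125, h(5.75) = -11.25, h(7.125) = -15.375, h(8.5) = -19.5.
T_4 = (Δt/2)·[h(t_0) + 2h(t_1) + 2h(t_2) + 2h(t_3) + h(t_4)].
Sum = -61.875.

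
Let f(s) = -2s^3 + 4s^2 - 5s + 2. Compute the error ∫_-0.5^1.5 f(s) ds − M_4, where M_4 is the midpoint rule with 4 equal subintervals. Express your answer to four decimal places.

Exact integral: ∫_-0.5^1.5 f(s) ds ≈ 1.166667.
M_4 = 1.125.
Error ≈ 1.166667 − 1.125 ≈ 0.0417.

0.0417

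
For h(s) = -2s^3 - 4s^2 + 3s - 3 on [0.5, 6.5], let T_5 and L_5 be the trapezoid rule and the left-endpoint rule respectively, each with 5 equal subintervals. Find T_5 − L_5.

-419.4

T_5 = -1249.5.
L_5 = -830.1.
T_5 − L_5 = -419.4.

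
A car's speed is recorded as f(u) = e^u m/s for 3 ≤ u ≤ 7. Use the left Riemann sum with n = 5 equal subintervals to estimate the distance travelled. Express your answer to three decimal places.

Δu = (7 − 3)/5 = 0.8.
Left endpoints: 3, 3.8, 4.6, 5.4, 6.2.
f(3) ≈ 20.086, f(3.8) ≈ 44.701, f(4.6) ≈ 99.484, f(5.4) ≈ 221.406, f(6.2) ≈ 492.749.
Sum = Δu · [f(3) + f(3.8) + f(4.6) + f(5.4) + f(6.2)].
Sum ≈ 702.741.

702.741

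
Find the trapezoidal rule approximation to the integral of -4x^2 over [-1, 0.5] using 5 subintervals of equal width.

-1.59

Δx = (0.5 − (-1))/5 = 0.3.
f(-1) = -4, f(-0.7) = -1.96, f(-0.4) = -0.64, f(-0.1) = -0.04, f(0.2) = -0.16, f(0.5) = -1.
T_5 = (Δx/2)·[f(x_0) + 2f(x_1) + ... + 2f(x_{4}) + f(x_5)].
Sum = -1.59.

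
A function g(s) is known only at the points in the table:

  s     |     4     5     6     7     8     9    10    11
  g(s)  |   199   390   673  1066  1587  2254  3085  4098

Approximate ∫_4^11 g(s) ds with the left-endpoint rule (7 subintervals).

9254

Δs = 1.
Sum = 1·[199 + 390 + 673 + 1066 + 1587 + 2254 + 3085] = 9254.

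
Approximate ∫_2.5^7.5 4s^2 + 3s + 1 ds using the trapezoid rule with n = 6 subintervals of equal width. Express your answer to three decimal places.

Δs = (7.5 − 2.5)/6 = 5/6.
f(2.5) = 33.5, f(10/3) = 499/9, f(25/6) = 1493/18, f(5) = 116, f(35/6) = 2783/18, f(20/3) = 1789/9, f(7.5) = 248.5.
T_6 = (Δs/2)·[f(s_0) + 2f(s_1) + ... + 2f(s_{5}) + f(s_6)].
Sum ≈ 623.981.

623.981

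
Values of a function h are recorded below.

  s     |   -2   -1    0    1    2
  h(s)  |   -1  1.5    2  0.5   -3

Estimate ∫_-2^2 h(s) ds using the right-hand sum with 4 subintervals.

1

Δs = 1.
Sum = 1·[1.5 + 2 + 0.5 + (-3)] = 1.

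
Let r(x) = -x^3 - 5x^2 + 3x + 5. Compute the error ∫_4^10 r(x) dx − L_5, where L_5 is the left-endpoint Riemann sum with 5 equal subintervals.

Exact integral: ∫_4^10 r(x) dx = -3840.
L_5 = -3074.64.
Error = -3840 − (-3074.64) = -765.36.

-765.36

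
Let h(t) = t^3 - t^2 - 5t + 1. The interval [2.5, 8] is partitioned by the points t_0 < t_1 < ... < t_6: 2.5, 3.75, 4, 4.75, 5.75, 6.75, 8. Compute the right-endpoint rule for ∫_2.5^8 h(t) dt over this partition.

Subinterval widths: 1.25, 0.25, 0.75, 1, 1, 1.25.
Right endpoints: 3.75, 4, 4.75, 5.75, 6.75, 8.
h(3.75) = 20.921875, h(4) = 29, h(4.75) = 61.859375, h(5.75) = 129.296875, h(6.75) = 229.234375, h(8) = 409.
Sum = Σ Δt_i · h(t_i).
Sum = 949.578125.

949.578125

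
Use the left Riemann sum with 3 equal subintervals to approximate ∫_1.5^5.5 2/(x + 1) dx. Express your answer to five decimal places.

Δx = (5.5 − 1.5)/3 = 4/3.
Left endpoints: 1.5, 17/6, 25/6.
f(1.5) = 0.8, f(17/6) = 12/23, f(25/6) = 12/31.
Sum = Δx · [f(1.5) + f(17/6) + f(25/6)].
Sum ≈ 2.27845.

2.27845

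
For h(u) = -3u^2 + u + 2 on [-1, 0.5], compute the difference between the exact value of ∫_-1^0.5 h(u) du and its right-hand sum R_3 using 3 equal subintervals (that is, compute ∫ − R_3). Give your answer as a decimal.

-0.75

Exact integral: ∫_-1^0.5 h(u) du = 1.5.
R_3 = 2.25.
Error = 1.5 − 2.25 = -0.75.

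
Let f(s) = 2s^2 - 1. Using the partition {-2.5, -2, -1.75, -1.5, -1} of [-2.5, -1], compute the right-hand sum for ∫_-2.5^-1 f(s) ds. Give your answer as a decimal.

Subinterval widths: 0.5, 0.25, 0.25, 0.5.
Right endpoints: -2, -1.75, -1.5, -1.
f(-2) = 7, f(-1.75) = 5.125, f(-1.5) = 3.5, f(-1) = 1.
Sum = Σ Δs_i · f(s_i).
Sum = 6.15625.

6.15625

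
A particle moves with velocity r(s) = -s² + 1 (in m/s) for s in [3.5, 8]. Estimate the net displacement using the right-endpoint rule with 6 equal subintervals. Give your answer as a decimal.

Δs = (8 − 3.5)/6 = 0.75.
Right endpoints: 4.25, 5, 5.75, 6.5, 7.25, 8.
r(4.25) = -17.0625, r(5) = -24, r(5.75) = -32.0625, r(6.5) = -41.25, r(7.25) = -51.5625, r(8) = -63.
Sum = Δs · [r(4.25) + r(5) + r(5.75) + ...].
Sum = -171.703125.

-171.703125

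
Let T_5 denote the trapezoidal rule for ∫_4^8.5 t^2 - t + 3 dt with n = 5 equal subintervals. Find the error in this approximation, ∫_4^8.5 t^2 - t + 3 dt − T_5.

-0.6075

Exact integral: ∫_4^8.5 f(t) dt = 168.75.
T_5 = 169.3575.
Error = 168.75 − 169.3575 = -0.6075.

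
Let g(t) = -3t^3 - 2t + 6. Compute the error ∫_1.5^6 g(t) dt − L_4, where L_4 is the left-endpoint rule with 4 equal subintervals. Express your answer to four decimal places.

Exact integral: ∫_1.5^6 g(t) dt = -974.953125.
L_4 ≈ -643.122070.
Error ≈ -974.953125 − (-643.122070) ≈ -331.8311.

-331.8311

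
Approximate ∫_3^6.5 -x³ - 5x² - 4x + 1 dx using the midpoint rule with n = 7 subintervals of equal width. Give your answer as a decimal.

Δx = (6.5 − 3)/7 = 0.5.
Midpoints: 3.25, 3.75, 4.25, 4.75, 5.25, 5.75, 6.25.
f(3.25) = -99.140625, f(3.75) = -137.046875, f(4.25) = -183.078125, f(4.75) = -237.984375, f(5.25) = -302.515625, f(5.75) = -377.421875, f(6.25) = -463.453125.
Sum = Δx · [f(3.25) + f(3.75) + f(4.25) + ...].
Sum = -900.3203125.

-900.3203125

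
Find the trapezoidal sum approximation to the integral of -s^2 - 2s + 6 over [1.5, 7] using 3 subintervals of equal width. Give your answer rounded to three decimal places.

Δs = (7 − 1.5)/3 = 11/6.
f(1.5) = 0.75, f(10/3) = -106/9, f(31/6) = -1117/36, f(7) = -57.
T_3 = (Δs/2)·[f(s_0) + 2f(s_1) + 2f(s_2) + f(s_3)].
Sum ≈ -130.039.

-130.039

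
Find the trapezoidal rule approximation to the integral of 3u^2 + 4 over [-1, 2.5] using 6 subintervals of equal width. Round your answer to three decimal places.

Δu = (2.5 − (-1))/6 = 7/12.
f(-1) = 7, f(-5/12) = 217/48, f(1/6) = 49/12, f(0.75) = 5.6875, f(4/3) = 28/3, f(23/12) = 721/48, f(2.5) = 22.75.
T_6 = (Δu/2)·[f(u_0) + 2f(u_1) + ... + 2f(u_{5}) + f(u_6)].
Sum ≈ 31.220.

31.220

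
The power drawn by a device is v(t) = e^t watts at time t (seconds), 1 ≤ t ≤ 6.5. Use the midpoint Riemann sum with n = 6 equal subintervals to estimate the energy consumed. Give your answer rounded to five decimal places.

639.78695

Δt = (6.5 − 1)/6 = 11/12.
Midpoints: 35/24, 2.375, 79/24, 101/24, 5.125, 145/24.
v(35/24) ≈ 4.29879, v(2.375) ≈ 10.75101, v(79/24) ≈ 26.88764, v(101/24) ≈ 67.24437, v(5.125) ≈ 168.17414, v(145/24) ≈ 420.59344.
Sum = Δt · [v(35/24) + v(2.375) + v(79/24) + ...].
Sum ≈ 639.78695.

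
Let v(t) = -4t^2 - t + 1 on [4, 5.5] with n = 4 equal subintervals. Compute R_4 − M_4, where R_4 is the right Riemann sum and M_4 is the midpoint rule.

R_4 = -153.234375.
M_4 = -142.0546875.
R_4 − M_4 = -11.1796875.

-11.1796875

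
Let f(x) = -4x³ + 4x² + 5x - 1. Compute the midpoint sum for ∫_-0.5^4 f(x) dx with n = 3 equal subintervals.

-121.21875

Δx = (4 − (-0.5))/3 = 1.5.
Midpoints: 0.25, 1.75, 3.25.
f(0.25) = 0.4375, f(1.75) = -1.4375, f(3.25) = -79.8125.
Sum = Δx · [f(0.25) + f(1.75) + f(3.25)].
Sum = -121.21875.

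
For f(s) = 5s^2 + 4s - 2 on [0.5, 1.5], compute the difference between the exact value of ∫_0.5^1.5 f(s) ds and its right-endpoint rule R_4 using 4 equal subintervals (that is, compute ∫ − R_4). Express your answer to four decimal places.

Exact integral: ∫_0.5^1.5 f(s) ds ≈ 7.416667.
R_4 = 9.21875.
Error ≈ 7.416667 − 9.21875 ≈ -1.8021.

-1.8021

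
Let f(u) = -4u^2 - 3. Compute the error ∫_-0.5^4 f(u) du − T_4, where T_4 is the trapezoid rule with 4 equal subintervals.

Exact integral: ∫_-0.5^4 f(u) du = -99.
T_4 = -102.796875.
Error = -99 − (-102.796875) = 3.796875.

3.796875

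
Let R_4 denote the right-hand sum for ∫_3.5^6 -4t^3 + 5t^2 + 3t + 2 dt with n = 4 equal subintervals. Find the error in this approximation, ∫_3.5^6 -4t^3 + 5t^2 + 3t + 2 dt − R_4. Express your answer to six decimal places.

Exact integral: ∫_3.5^6 f(t) dt ≈ -816.77083333.
R_4 = -1002.1875.
Error ≈ -816.77083333 − (-1002.1875) ≈ 185.416667.

185.416667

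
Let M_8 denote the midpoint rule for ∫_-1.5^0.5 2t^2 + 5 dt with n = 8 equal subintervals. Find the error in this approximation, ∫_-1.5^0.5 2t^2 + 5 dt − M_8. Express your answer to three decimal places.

Exact integral: ∫_-1.5^0.5 f(t) dt ≈ 12.33333.
M_8 = 12.3125.
Error ≈ 12.33333 − 12.3125 ≈ 0.021.

0.021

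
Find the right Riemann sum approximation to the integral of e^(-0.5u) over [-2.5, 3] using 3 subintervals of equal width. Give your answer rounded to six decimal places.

Δu = (3 − (-2.5))/3 = 11/6.
Right endpoints: -2/3, 7/6, 3.
f(-2/3) ≈ 1.395612, f(7/6) ≈ 0.558035, f(3) ≈ 0.223130.
Sum = Δu · [f(-2/3) + f(7/6) + f(3)].
Sum ≈ 3.990759.

3.990759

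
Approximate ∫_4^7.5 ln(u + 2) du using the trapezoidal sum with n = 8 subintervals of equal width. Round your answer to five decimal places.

7.13574

Δu = (7.5 − 4)/8 = 0.4375.
f(4) ≈ 1.79176, f(4.4375) ≈ 1.86214, f(4.875) ≈ 1.92789, f(5.3125) ≈ 1.98959, f(5.75) ≈ 2.04769, f(6.1875) ≈ 2.10261, f(6.625) ≈ 2.15466, f(7.0625) ≈ 2.20415, f(7.5) ≈ 2.25129.
T_8 = (Δu/2)·[f(u_0) + 2f(u_1) + ... + 2f(u_{7}) + f(u_8)].
Sum ≈ 7.13574.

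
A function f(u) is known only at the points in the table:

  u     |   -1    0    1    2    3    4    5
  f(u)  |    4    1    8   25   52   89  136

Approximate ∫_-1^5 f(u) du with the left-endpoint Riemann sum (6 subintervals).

Δu = 1.
Sum = 1·[4 + 1 + 8 + 25 + 52 + 89] = 179.

179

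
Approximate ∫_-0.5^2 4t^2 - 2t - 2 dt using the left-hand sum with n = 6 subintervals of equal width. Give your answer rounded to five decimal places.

Δt = (2 − (-0.5))/6 = 5/12.
Left endpoints: -0.5, -1/12, 1/3, 0.75, 7/6, 19/12.
f(-0.5) = 0, f(-1/12) = -65/36, f(1/3) = -20/9, f(0.75) = -1.25, f(7/6) = 10/9, f(19/12) = 175/36.
Sum = Δt · [f(-0.5) + f(-1/12) + f(1/3) + ...].
Sum ≈ 0.28935.

0.28935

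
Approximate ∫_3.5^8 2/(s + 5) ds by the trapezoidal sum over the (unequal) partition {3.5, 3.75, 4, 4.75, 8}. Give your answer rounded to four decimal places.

Subinterval widths: 0.25, 0.25, 0.75, 3.25.
f(3.5) = 4/17, f(3.75) = 8/35, f(4) = 2/9, f(4.75) = 8/39, f(8) = 2/13.
On each subinterval the trapezoid contributes (Δs_i/2)·[f(s_{i-1}) + f(s_i)].
Sum ≈ 0.8579.

0.8579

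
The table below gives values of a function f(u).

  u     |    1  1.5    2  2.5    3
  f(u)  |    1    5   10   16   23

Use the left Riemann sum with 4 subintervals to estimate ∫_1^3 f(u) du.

16

Δu = 0.5.
Sum = 0.5·[1 + 5 + 10 + 16] = 16.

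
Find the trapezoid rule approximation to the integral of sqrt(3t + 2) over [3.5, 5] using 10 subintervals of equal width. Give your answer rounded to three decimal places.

Δt = (5 − 3.5)/10 = 0.15.
f(3.5) ≈ 3.536, f(3.65) ≈ 3.599, f(3.8) ≈ 3.661, f(3.95) ≈ 3.722, f(4.1) ≈ 3.782, f(4.25) ≈ 3.841, f(4.4) ≈ 3.899, f(4.55) ≈ 3.956, f(4.7) ≈ 4.012, f(4.85) ≈ 4.068, f(5) ≈ 4.123.
T_10 = (Δt/2)·[f(t_0) + 2f(t_1) + ... + 2f(t_{9}) + f(t_10)].
Sum ≈ 5.755.

5.755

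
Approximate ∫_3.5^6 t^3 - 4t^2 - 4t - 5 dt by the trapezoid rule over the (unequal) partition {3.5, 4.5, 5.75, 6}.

Subinterval widths: 1, 1.25, 0.25.
f(3.5) = -25.125, f(4.5) = -12.875, f(5.75) = 29.859375, f(6) = 43.
On each subinterval the trapezoid contributes (Δt_i/2)·[f(t_{i-1}) + f(t_i)].
Sum = 0.72265625.

0.72265625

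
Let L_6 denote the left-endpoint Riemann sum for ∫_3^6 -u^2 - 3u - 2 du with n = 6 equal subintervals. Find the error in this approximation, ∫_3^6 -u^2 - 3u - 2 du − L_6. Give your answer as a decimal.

Exact integral: ∫_3^6 f(u) du = -109.5.
L_6 = -100.625.
Error = -109.5 − (-100.625) = -8.875.

-8.875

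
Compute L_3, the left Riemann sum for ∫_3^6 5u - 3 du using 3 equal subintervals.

Δu = (6 − 3)/3 = 1.
Left endpoints: 3, 4, 5.
f(3) = 12, f(4) = 17, f(5) = 22.
Sum = Δu · [f(3) + f(4) + f(5)].
Sum = 51.

51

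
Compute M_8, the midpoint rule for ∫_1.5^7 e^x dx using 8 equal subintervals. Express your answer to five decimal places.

Δx = (7 − 1.5)/8 = 0.6875.
Midpoints: 1.84375, 2.53125, 3.21875, 3.90625, 4.59375, 5.28125, 5.96875, 6.65625.
f(1.84375) ≈ 6.32019, f(2.53125) ≈ 12.56921, f(3.21875) ≈ 24.99685, f(3.90625) ≈ 49.71218, f(4.59375) ≈ 98.86448, f(5.28125) ≈ 196.61549, f(5.96875) ≈ 391.01659, f(6.65625) ≈ 777.62935.
Sum = Δx · [f(1.84375) + f(2.53125) + f(3.21875) + ...].
Sum ≈ 1070.93549.

1070.93549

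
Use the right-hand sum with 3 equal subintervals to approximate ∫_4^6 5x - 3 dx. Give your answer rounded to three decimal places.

Δx = (6 − 4)/3 = 2/3.
Right endpoints: 14/3, 16/3, 6.
f(14/3) = 61/3, f(16/3) = 71/3, f(6) = 27.
Sum = Δx · [f(14/3) + f(16/3) + f(6)].
Sum ≈ 47.333.

47.333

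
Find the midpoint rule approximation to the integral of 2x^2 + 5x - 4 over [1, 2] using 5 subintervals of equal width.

Δx = (2 − 1)/5 = 0.2.
Midpoints: 1.1, 1.3, 1.5, 1.7, 1.9.
f(1.1) = 3.92, f(1.3) = 5.88, f(1.5) = 8, f(1.7) = 10.28, f(1.9) = 12.72.
Sum = Δx · [f(1.1) + f(1.3) + f(1.5) + f(1.7) + f(1.9)].
Sum = 8.16.

8.16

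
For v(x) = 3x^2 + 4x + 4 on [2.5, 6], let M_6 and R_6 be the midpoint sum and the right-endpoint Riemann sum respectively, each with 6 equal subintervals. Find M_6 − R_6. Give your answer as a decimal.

M_6 ≈ 273.5772569.
R_6 ≈ 304.5850694.
M_6 − R_6 = -31.0078125.

-31.0078125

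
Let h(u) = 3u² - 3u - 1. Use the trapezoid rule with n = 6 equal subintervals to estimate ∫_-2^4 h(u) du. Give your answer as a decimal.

Δu = (4 − (-2))/6 = 1.
h(-2) = 17, h(-1) = 5, h(0) = -1, h(1) = -1, h(2) = 5, h(3) = 17, h(4) = 35.
T_6 = (Δu/2)·[h(u_0) + 2h(u_1) + ... + 2h(u_{5}) + h(u_6)].
Sum = 51.

51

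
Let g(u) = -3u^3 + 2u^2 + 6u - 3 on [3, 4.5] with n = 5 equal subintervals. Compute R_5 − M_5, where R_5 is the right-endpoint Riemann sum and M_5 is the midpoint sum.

R_5 = -199.6425.
M_5 = -174.4396875.
R_5 − M_5 = -25.2028125.

-25.2028125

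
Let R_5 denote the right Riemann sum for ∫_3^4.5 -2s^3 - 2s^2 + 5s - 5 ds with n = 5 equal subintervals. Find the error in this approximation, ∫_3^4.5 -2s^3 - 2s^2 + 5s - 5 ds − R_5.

Exact integral: ∫_3^4.5 f(s) ds = -186.65625.
R_5 = -208.695.
Error = -186.65625 − (-208.695) = 22.03875.

22.03875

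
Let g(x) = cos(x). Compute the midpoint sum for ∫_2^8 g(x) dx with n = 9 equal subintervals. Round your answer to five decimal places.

0.08156

Δx = (8 − 2)/9 = 2/3.
Midpoints: 7/3, 3, 11/3, 13/3, 5, 17/3, 19/3, 7, 23/3.
g(7/3) ≈ -0.69076, g(3) ≈ -0.98999, g(11/3) ≈ -0.86529, g(13/3) ≈ -0.37004, g(5) ≈ 0.28366, g(17/3) ≈ 0.81590, g(19/3) ≈ 0.99874, g(7) ≈ 0.75390, g(23/3) ≈ 0.18622.
Sum = Δx · [g(7/3) + g(3) + g(11/3) + ...].
Sum ≈ 0.08156.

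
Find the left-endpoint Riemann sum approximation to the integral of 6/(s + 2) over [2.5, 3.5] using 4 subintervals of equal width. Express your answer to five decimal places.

Δs = (3.5 − 2.5)/4 = 0.25.
Left endpoints: 2.5, 2.75, 3, 3.25.
f(2.5) = 4/3, f(2.75) = 24/19, f(3) = 1.2, f(3.25) = 8/7.
Sum = Δs · [f(2.5) + f(2.75) + f(3) + f(3.25)].
Sum ≈ 1.23484.

1.23484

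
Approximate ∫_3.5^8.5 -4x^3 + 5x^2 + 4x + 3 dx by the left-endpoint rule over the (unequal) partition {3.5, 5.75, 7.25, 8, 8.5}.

Subinterval widths: 2.25, 1.5, 0.75, 0.5.
Left endpoints: 3.5, 5.75, 7.25, 8.
f(3.5) = -93.25, f(5.75) = -569.125, f(7.25) = -1229.5, f(8) = -1693.
Sum = Σ Δx_i · f(x_i).
Sum = -2832.125.

-2832.125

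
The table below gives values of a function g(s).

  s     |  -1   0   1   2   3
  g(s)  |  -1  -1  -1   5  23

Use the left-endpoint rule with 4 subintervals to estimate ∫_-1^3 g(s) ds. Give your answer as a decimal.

2

Δs = 1.
Sum = 1·[(-1) + (-1) + (-1) + 5] = 2.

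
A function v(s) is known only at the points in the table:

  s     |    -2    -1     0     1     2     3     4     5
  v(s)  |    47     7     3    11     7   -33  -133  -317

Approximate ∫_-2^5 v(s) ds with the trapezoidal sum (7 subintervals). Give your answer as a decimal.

Δs = 1.
T_7 = (1/2)·[47 + 2·7 + 2·3 + 2·11 + 2·7 + 2·(-33) + 2·(-133) + (-317)] = -273.

-273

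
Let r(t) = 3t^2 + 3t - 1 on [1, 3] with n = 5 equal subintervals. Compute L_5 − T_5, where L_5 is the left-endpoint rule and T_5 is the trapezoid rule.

-6

L_5 = 30.16.
T_5 = 36.16.
L_5 − T_5 = -6.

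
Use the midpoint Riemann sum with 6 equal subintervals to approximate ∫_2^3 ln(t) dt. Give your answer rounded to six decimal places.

Δt = (3 − 2)/6 = 1/6.
Midpoints: 25/12, 2.25, 29/12, 31/12, 2.75, 35/12.
f(25/12) ≈ 0.733969, f(2.25) ≈ 0.810930, f(29/12) ≈ 0.882389, f(31/12) ≈ 0.949081, f(2.75) ≈ 1.011601, f(35/12) ≈ 1.070441.
Sum = Δt · [f(25/12) + f(2.25) + f(29/12) + ...].
Sum ≈ 0.909735.

0.909735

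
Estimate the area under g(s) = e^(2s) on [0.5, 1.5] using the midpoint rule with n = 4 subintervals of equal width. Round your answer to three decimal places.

Δs = (1.5 − 0.5)/4 = 0.25.
Midpoints: 0.625, 0.875, 1.125, 1.375.
g(0.625) ≈ 3.490, g(0.875) ≈ 5.755, g(1.125) ≈ 9.488, g(1.375) ≈ 15.643.
Sum = Δs · [g(0.625) + g(0.875) + g(1.125) + g(1.375)].
Sum ≈ 8.594.

8.594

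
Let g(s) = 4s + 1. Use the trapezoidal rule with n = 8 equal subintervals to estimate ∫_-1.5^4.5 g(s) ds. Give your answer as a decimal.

Δs = (4.5 − (-1.5))/8 = 0.75.
g(-1.5) = -5, g(-0.75) = -2, g(0) = 1, g(0.75) = 4, g(1.5) = 7, g(2.25) = 10, g(3) = 13, g(3.75) = 16, g(4.5) = 19.
T_8 = (Δs/2)·[g(s_0) + 2g(s_1) + ... + 2g(s_{7}) + g(s_8)].
Sum = 42.

42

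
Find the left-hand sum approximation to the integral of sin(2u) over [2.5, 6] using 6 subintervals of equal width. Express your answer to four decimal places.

-0.3708

Δu = (6 − 2.5)/6 = 7/12.
Left endpoints: 2.5, 37/12, 11/3, 4.25, 29/6, 65/12.
f(2.5) ≈ -0.9589, f(37/12) ≈ -0.1163, f(11/3) ≈ 0.8675, f(4.25) ≈ 0.7985, f(29/6) ≈ -0.2395, f(65/12) ≈ -0.9869.
Sum = Δu · [f(2.5) + f(37/12) + f(11/3) + ...].
Sum ≈ -0.3708.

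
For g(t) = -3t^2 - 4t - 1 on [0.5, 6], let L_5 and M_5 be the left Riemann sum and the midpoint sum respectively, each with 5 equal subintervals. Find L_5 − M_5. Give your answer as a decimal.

L_5 = -225.115.
M_5 = -291.21125.
L_5 − M_5 = 66.09625.

66.09625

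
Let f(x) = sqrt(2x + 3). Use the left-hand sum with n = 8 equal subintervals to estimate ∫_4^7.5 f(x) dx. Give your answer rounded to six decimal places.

13.091271

Δx = (7.5 − 4)/8 = 0.4375.
Left endpoints: 4, 4.4375, 4.875, 5.3125, 5.75, 6.1875, 6.625, 7.0625.
f(4) ≈ 3.316625, f(4.4375) ≈ 3.446012, f(4.875) ≈ 3.570714, f(5.3125) ≈ 3.691206, f(5.75) ≈ 3.807887, f(6.1875) ≈ 3.921097, f(6.625) ≈ 4.031129, f(7.0625) ≈ 4.138236.
Sum = Δx · [f(4) + f(4.4375) + f(4.875) + ...].
Sum ≈ 13.091271.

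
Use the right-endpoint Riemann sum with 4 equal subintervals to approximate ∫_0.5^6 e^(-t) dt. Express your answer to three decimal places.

Δt = (6 − 0.5)/4 = 1.375.
Right endpoints: 1.875, 3.25, 4.625, 6.
f(1.875) ≈ 0.153, f(3.25) ≈ 0.039, f(4.625) ≈ 0.010, f(6) ≈ 0.002.
Sum = Δt · [f(1.875) + f(3.25) + f(4.625) + f(6)].
Sum ≈ 0.281.

0.281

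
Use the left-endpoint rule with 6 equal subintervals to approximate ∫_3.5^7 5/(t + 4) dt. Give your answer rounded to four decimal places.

Δt = (7 − 3.5)/6 = 7/12.
Left endpoints: 3.5, 49/12, 14/3, 5.25, 35/6, 77/12.
f(3.5) = 2/3, f(49/12) = 60/97, f(14/3) = 15/26, f(5.25) = 20/37, f(35/6) = 30/59, f(77/12) = 0.48.
Sum = Δt · [f(3.5) + f(49/12) + f(14/3) + ...].
Sum ≈ 1.9782.

1.9782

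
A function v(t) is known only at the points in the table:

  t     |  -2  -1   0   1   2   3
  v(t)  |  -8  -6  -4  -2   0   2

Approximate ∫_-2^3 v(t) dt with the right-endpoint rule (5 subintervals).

Δt = 1.
Sum = 1·[(-6) + (-4) + (-2) + 0 + 2] = -10.

-10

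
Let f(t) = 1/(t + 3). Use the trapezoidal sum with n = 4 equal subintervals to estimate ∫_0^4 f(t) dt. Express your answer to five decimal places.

0.85476

Δt = (4 − 0)/4 = 1.
f(0) = 1/3, f(1) = 0.25, f(2) = 0.2, f(3) = 1/6, f(4) = 1/7.
T_4 = (Δt/2)·[f(t_0) + 2f(t_1) + 2f(t_2) + 2f(t_3) + f(t_4)].
Sum ≈ 0.85476.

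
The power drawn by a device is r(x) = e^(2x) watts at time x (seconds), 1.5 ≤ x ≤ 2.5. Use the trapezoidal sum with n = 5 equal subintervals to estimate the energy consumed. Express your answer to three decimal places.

Δx = (2.5 − 1.5)/5 = 0.2.
r(1.5) ≈ 20.086, r(1.7) ≈ 29.964, r(1.9) ≈ 44.701, r(2.1) ≈ 66.686, r(2.3) ≈ 99.484, r(2.5) ≈ 148.413.
T_5 = (Δx/2)·[r(x_0) + 2r(x_1) + ... + 2r(x_{4}) + r(x_5)].
Sum ≈ 65.017.

65.017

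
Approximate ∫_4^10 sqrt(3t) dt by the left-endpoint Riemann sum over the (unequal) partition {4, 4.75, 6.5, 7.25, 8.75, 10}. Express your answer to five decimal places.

25.91597

Subinterval widths: 0.75, 1.75, 0.75, 1.5, 1.25.
Left endpoints: 4, 4.75, 6.5, 7.25, 8.75.
f(4) ≈ 3.46410, f(4.75) ≈ 3.77492, f(6.5) ≈ 4.41588, f(7.25) ≈ 4.66369, f(8.75) ≈ 5.12348.
Sum = Σ Δt_i · f(t_i).
Sum ≈ 25.91597.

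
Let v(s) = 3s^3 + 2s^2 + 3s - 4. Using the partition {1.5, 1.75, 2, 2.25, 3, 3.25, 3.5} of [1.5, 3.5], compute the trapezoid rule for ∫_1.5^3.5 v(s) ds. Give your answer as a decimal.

144.1953125

Subinterval widths: 0.25, 0.25, 0.25, 0.75, 0.25, 0.25.
v(1.5) = 15.125, v(1.75) = 23.453125, v(2) = 34, v(2.25) = 47.046875, v(3) = 104, v(3.25) = 129.859375, v(3.5) = 159.625.
On each subinterval the trapezoid contributes (Δs_i/2)·[v(s_{i-1}) + v(s_i)].
Sum = 144.1953125.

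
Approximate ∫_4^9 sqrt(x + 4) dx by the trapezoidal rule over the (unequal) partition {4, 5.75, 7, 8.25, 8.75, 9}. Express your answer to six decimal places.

Subinterval widths: 1.75, 1.25, 1.25, 0.5, 0.25.
f(4) ≈ 2.828427, f(5.75) ≈ 3.122499, f(7) ≈ 3.316625, f(8.25) ≈ 3.500000, f(8.75) ≈ 3.570714, f(9) ≈ 3.605551.
On each subinterval the trapezoid contributes (Δx_i/2)·[f(x_{i-1}) + f(x_i)].
Sum ≈ 16.156615.

16.156615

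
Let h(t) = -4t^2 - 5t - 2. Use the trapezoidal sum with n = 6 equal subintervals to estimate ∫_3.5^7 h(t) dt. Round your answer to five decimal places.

Δt = (7 − 3.5)/6 = 7/12.
h(3.5) = -68.5, h(49/12) = -802/9, h(14/3) = -1012/9, h(5.25) = -138.5, h(35/6) = -3011/18, h(77/12) = -1789/9, h(7) = -233.
T_6 = (Δt/2)·[h(t_0) + 2h(t_1) + ... + 2h(t_{5}) + h(t_6)].
Sum ≈ -499.83565.

-499.83565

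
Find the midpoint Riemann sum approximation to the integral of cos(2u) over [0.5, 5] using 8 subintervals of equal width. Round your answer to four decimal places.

-0.7307

Δu = (5 − 0.5)/8 = 0.5625.
Midpoints: 0.78125, 1.34375, 1.90625, 2.46875, 3.03125, 3.59375, 4.15625, 4.71875.
f(0.78125) ≈ 0.0083, f(1.34375) ≈ -0.8987, f(1.90625) ≈ -0.7833, f(2.46875) ≈ 0.2232, f(3.03125) ≈ 0.9757, f(3.59375) ≈ 0.6182, f(4.15625) ≈ -0.4426, f(4.71875) ≈ -0.9999.
Sum = Δu · [f(0.78125) + f(1.34375) + f(1.90625) + ...].
Sum ≈ -0.7307.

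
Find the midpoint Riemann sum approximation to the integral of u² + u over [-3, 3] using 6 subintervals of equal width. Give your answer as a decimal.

Δu = (3 − (-3))/6 = 1.
Midpoints: -2.5, -1.5, -0.5, 0.5, 1.5, 2.5.
f(-2.5) = 3.75, f(-1.5) = 0.75, f(-0.5) = -0.25, f(0.5) = 0.75, f(1.5) = 3.75, f(2.5) = 8.75.
Sum = Δu · [f(-2.5) + f(-1.5) + f(-0.5) + ...].
Sum = 17.5.

17.5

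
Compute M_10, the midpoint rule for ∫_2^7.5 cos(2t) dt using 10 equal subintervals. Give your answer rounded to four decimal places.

0.7403

Δt = (7.5 − 2)/10 = 0.55.
Midpoints: 2.275, 2.825, 3.375, 3.925, 4.475, 5.025, 5.575, 6.125, 6.675, 7.225.
f(2.275) ≈ -0.1617, f(2.825) ≈ 0.8061, f(3.375) ≈ 0.8930, f(3.925) ≈ 0.0040, f(4.475) ≈ -0.8894, f(5.025) ≈ -0.8108, f(5.575) ≈ 0.1538, f(6.125) ≈ 0.9504, f(6.675) ≈ 0.7084, f(7.225) ≈ -0.3078.
Sum = Δt · [f(2.275) + f(2.825) + f(3.375) + ...].
Sum ≈ 0.7403.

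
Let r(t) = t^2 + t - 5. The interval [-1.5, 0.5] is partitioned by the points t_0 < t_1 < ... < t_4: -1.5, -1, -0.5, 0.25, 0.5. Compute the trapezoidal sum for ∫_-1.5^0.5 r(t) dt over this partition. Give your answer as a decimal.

-9.71875

Subinterval widths: 0.5, 0.5, 0.75, 0.25.
r(-1.5) = -4.25, r(-1) = -5, r(-0.5) = -5.25, r(0.25) = -4.6875, r(0.5) = -4.25.
On each subinterval the trapezoid contributes (Δt_i/2)·[r(t_{i-1}) + r(t_i)].
Sum = -9.71875.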